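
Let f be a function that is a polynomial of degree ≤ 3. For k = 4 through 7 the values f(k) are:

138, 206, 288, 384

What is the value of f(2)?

First differences: 68, 82, 96. Second differences: 14, 14.
Level-2 differences are constant, so f has degree 2.
Fitting a degree-2 polynomial gives f(k) = 7k² + 5k + 6.
Then f(2) = 44.

44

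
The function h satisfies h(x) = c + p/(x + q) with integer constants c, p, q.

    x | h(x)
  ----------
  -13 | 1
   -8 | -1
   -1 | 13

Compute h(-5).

-7

(h(x) − c)(x + q) = p for each data point; the three points give a linear system in c and q, then p follows.
Solving: c = 3, q = 3, p = 20, so h(x) = 3 + 20/(x + 3).
Then h(-5) = 3 + 20/(-2) = -7.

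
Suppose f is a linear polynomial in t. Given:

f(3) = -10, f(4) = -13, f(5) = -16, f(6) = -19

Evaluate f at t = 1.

-4

Write f(t) = at + b; the 4 given values yield a linear system in the 2 coefficients.
Solving, f(t) = -3t - 1.
Then f(1) = -4.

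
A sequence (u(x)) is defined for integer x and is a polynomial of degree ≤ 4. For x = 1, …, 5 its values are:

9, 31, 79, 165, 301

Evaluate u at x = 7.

First differences: 22, 48, 86, 136. Second differences: 26, 38, 50. Third differences: 12, 12.
Level-3 differences are constant, so u has degree 3.
Fitting a degree-3 polynomial gives u(x) = 2x³ + x² + 5x + 1.
Then u(7) = 771.

771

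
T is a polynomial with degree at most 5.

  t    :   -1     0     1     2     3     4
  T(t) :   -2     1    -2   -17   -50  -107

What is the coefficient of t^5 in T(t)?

0

First differences: 3, -3, -15, -33, -57. Second differences: -6, -12, -18, -24. Third differences: -6, -6, -6.
Level-3 differences are constant, so T has degree 3.
Fitting a degree-3 polynomial gives T(t) = -t³ - 3t² + t + 1.
The coefficient of t^5 is 0.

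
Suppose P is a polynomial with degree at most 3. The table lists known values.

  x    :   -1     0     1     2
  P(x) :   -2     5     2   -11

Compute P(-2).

First differences: 7, -3, -13. Second differences: -10, -10.
Level-2 differences are constant, so P has degree 2.
Fitting a degree-2 polynomial gives P(x) = -5x² + 2x + 5.
Then P(-2) = -19.

-19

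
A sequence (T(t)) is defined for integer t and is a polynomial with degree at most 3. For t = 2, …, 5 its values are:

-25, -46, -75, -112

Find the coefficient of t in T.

-1

First differences: -21, -29, -37. Second differences: -8, -8.
Level-2 differences are constant, so T has degree 2.
Fitting a degree-2 polynomial gives T(t) = -4t² - t - 7.
The coefficient of t is -1.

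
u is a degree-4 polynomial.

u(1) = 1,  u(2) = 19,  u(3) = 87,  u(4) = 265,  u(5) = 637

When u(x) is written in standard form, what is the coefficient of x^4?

1

Write u(x) = ax^4 + bx³ + cx² + dx + e; the 5 given values yield a linear system in the 5 coefficients.
Solving, u(x) = x^4 + 3x - 3.
The coefficient of x^4 is 1.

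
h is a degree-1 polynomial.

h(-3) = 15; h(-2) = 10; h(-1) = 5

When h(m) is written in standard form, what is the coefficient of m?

Write h(m) = am + b; the 3 given values yield a linear system in the 2 coefficients.
Solving, h(m) = -5m.
The coefficient of m is -5.

-5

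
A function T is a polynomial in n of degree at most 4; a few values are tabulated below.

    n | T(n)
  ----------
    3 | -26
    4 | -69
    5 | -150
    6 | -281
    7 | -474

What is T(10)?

-1545

First differences: -43, -81, -131, -193. Second differences: -38, -50, -62. Third differences: -12, -12.
Level-3 differences are constant, so T has degree 3.
Fitting a degree-3 polynomial gives T(n) = -2n³ + 5n² - 4n - 5.
Then T(10) = -1545.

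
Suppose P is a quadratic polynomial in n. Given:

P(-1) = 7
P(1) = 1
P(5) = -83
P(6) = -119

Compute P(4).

Write P(n) = an² + bn + c; the 4 given values yield a linear system in the 3 coefficients.
Solving, P(n) = -3n² - 3n + 7.
Then P(4) = -53.

-53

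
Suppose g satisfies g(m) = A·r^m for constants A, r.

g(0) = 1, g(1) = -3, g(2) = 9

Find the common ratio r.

-3

Consecutive ratio: -3/1 = -3, and 9/(-3) = -3, so r = -3.
Then A·(-3)^0 = 1 gives A = 1, and g(m) = 1·(-3)^m.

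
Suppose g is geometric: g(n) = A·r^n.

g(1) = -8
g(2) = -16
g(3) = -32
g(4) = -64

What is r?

Consecutive ratio: -16/(-8) = 2, and -32/(-16) = 2, so r = 2.
Then A·2^1 = -8 gives A = -4, and g(n) = -4·2^n.

2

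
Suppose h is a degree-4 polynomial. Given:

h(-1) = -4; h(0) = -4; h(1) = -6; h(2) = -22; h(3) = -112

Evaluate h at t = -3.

Write h(t) = at^4 + bt³ + ct² + dt + e; the 5 given values yield a linear system in the 5 coefficients.
Solving, h(t) = -2t^4 + 2t³ + t² - 3t - 4.
Then h(-3) = -202.

-202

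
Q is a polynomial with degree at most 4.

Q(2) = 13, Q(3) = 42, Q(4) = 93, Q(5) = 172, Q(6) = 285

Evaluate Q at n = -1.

-2

First differences: 29, 51, 79, 113. Second differences: 22, 28, 34. Third differences: 6, 6.
Level-3 differences are constant, so Q has degree 3.
Fitting a degree-3 polynomial gives Q(n) = n³ + 2n² - 3.
Then Q(-1) = -2.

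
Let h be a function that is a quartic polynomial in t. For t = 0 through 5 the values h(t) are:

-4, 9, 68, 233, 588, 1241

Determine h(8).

First differences: 13, 59, 165, 355, 653. Second differences: 46, 106, 190, 298. Third differences: 60, 84, 108. Fourth differences: 24, 24.
Level-4 differences are constant, so h has degree 4.
Fitting a degree-4 polynomial gives h(t) = t^4 + 4t³ + 4t² + 4t - 4.
Then h(8) = 6428.

6428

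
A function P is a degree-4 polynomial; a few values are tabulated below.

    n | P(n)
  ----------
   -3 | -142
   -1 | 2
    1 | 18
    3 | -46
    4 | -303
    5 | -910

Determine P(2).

23

Write P(n) = an^4 + bn³ + cn² + dn + e; the 6 given values yield a linear system in the 5 coefficients.
Solving, P(n) = -2n^4 + n³ + 7n² + 7n + 5.
Then P(2) = 23.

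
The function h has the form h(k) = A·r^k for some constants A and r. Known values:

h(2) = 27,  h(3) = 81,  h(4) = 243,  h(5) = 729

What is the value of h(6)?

2187

Consecutive ratio: 81/27 = 3, and 243/81 = 3, so r = 3.
Then A·3^2 = 27 gives A = 3, and h(k) = 3·3^k.
h(6) = 3·3^6 = 2187.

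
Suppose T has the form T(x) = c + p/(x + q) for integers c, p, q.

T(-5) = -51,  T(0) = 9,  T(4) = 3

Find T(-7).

-19

(T(x) − c)(x + q) = p for each data point; the three points give a linear system in c and q, then p follows.
Solving: c = -3, q = 4, p = 48, so T(x) = -3 + 48/(x + 4).
Then T(-7) = -3 + 48/(-3) = -19.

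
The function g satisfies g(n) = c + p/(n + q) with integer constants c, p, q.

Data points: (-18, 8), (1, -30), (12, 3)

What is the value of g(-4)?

15

(g(n) − c)(n + q) = p for each data point; the three points give a linear system in c and q, then p follows.
Solving: c = 6, q = 0, p = -36, so g(n) = 6 − 36/(n + 0).
Then g(-4) = 6 − 36/(-4) = 15.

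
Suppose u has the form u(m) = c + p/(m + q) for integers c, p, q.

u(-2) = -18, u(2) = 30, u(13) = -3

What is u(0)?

-42

(u(m) − c)(m + q) = p for each data point; the three points give a linear system in c and q, then p follows.
Solving: c = -6, q = -1, p = 36, so u(m) = -6 + 36/(m − 1).
Then u(0) = -6 + 36/(-1) = -42.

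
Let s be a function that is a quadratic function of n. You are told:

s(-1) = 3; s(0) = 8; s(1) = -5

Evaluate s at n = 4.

Write s(n) = an² + bn + c; the 3 given values yield a linear system in the 3 coefficients.
Solving, s(n) = -9n² - 4n + 8.
Then s(4) = -152.

-152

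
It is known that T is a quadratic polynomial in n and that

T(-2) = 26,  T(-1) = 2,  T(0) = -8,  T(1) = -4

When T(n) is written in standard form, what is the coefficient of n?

-3

First differences: -24, -10, 4. Second differences: 14, 14.
Level-2 differences are constant, so T has degree 2.
Fitting a degree-2 polynomial gives T(n) = 7n² - 3n - 8.
The coefficient of n is -3.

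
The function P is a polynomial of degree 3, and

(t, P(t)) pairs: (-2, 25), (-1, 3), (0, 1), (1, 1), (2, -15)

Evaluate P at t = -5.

391

Write P(t) = at³ + bt² + ct + d; the 5 given values yield a linear system in the 4 coefficients.
Solving, P(t) = -3t³ + t² + 2t + 1.
Then P(-5) = 391.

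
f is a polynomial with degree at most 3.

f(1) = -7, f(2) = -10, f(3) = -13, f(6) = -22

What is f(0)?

-4

Write f(x) = ax³ + bx² + cx + d; the 4 given values yield a linear system in the 4 coefficients.
Solving, the top 2 coefficients vanish, and f(x) = -3x - 4.
Then f(0) = -4.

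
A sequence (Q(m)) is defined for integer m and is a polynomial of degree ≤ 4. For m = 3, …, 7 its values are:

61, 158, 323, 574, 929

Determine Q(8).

1406

Write Q(m) = am^4 + bm³ + cm² + dm + e; the 5 given values yield a linear system in the 5 coefficients.
Solving, the leading coefficient vanishes, and Q(m) = 3m³ - 2m² - 2.
Then Q(8) = 1406.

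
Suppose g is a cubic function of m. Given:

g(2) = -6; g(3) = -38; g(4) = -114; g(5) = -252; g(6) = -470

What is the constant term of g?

First differences: -32, -76, -138, -218. Second differences: -44, -62, -80. Third differences: -18, -18.
Level-3 differences are constant, so g has degree 3.
Fitting a degree-3 polynomial gives g(m) = -3m³ + 5m² - 2.
The constant term is g(0) = -2.

-2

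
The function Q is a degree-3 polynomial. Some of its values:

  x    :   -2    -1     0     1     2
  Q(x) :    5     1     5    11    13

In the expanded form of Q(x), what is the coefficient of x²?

First differences: -4, 4, 6, 2. Second differences: 8, 2, -4. Third differences: -6, -6.
Level-3 differences are constant, so Q has degree 3.
Fitting a degree-3 polynomial gives Q(x) = -x³ + x² + 6x + 5.
The coefficient of x² is 1.

1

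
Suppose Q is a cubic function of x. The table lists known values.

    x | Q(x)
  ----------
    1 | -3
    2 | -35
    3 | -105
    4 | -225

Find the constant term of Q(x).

Write Q(x) = ax³ + bx² + cx + d; the 4 given values yield a linear system in the 4 coefficients.
Solving, Q(x) = -2x³ - 7x² + 3x + 3.
The constant term is Q(0) = 3.

3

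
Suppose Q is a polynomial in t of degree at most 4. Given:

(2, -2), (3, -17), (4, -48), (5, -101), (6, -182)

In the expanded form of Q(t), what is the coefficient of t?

-1

Write Q(t) = at^4 + bt³ + ct² + dt + e; the 5 given values yield a linear system in the 5 coefficients.
Solving, the leading coefficient vanishes, and Q(t) = -t³ + t² - t + 4.
The coefficient of t is -1.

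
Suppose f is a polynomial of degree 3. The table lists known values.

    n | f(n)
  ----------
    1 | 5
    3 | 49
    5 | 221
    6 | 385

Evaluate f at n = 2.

17

Write f(n) = an³ + bn² + cn + d; the 4 given values yield a linear system in the 4 coefficients.
Solving, f(n) = 2n³ - 2n² + 4n + 1.
Then f(2) = 17.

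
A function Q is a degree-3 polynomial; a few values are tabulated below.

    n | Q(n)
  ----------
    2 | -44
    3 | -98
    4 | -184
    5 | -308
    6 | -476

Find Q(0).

First differences: -54, -86, -124, -168. Second differences: -32, -38, -44. Third differences: -6, -6.
Level-3 differences are constant, so Q has degree 3.
Fitting a degree-3 polynomial gives Q(n) = -n³ - 7n² - 8.
Then Q(0) = -8.

-8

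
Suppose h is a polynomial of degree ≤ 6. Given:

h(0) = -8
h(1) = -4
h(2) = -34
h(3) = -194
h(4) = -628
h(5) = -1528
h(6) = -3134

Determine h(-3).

First differences: 4, -30, -160, -434, -900, -1606. Second differences: -34, -130, -274, -466, -706. Third differences: -96, -144, -192, -240. Fourth differences: -48, -48, -48.
Level-4 differences are constant, so h has degree 4.
Fitting a degree-4 polynomial gives h(t) = -2t^4 - 4t³ + 9t² + t - 8.
Then h(-3) = 16.

16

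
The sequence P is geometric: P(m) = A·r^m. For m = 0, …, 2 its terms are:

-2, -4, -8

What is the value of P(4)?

Consecutive ratio: -4/(-2) = 2, and -8/(-4) = 2, so r = 2.
Then A·2^0 = -2 gives A = -2, and P(m) = -2·2^m.
P(4) = -2·2^4 = -32.

-32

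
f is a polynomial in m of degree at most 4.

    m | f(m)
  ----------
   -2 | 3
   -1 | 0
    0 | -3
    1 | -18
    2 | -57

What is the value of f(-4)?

57

Write f(m) = am^4 + bm³ + cm² + dm + e; the 5 given values yield a linear system in the 5 coefficients.
Solving, the leading coefficient vanishes, and f(m) = -2m³ - 6m² - 7m - 3.
Then f(-4) = 57.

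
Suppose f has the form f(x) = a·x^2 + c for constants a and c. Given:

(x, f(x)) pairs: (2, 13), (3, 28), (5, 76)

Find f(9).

244

From f(2) = 13 and f(3) = 28: 4a + c = 13 and 9a + c = 28.
Subtracting: 5a = 15, so a = 3; then c = 13 − 3·4 = 1.
So f(x) = 3x² + 1, and f(9) = 244.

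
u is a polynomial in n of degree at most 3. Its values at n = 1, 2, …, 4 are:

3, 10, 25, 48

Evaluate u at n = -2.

Write u(n) = an³ + bn² + cn + d; the 4 given values yield a linear system in the 4 coefficients.
Solving, the leading coefficient vanishes, and u(n) = 4n² - 5n + 4.
Then u(-2) = 30.

30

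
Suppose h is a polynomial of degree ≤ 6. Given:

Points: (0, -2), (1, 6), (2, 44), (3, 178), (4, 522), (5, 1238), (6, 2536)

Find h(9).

12742

First differences: 8, 38, 134, 344, 716, 1298. Second differences: 30, 96, 210, 372, 582. Third differences: 66, 114, 162, 210. Fourth differences: 48, 48, 48.
Level-4 differences are constant, so h has degree 4.
Fitting a degree-4 polynomial gives h(k) = 2k^4 - k³ + 4k² + 3k - 2.
Then h(9) = 12742.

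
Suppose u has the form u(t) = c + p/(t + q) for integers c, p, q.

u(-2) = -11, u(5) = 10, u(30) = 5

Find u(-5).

-2

(u(t) − c)(t + q) = p for each data point; the three points give a linear system in c and q, then p follows.
Solving: c = 4, q = 0, p = 30, so u(t) = 4 + 30/(t + 0).
Then u(-5) = 4 + 30/(-5) = -2.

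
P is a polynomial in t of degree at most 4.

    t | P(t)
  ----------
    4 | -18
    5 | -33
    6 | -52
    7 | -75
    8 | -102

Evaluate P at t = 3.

-7

First differences: -15, -19, -23, -27. Second differences: -4, -4, -4.
Level-2 differences are constant, so P has degree 2.
Fitting a degree-2 polynomial gives P(t) = -2t² + 3t + 2.
Then P(3) = -7.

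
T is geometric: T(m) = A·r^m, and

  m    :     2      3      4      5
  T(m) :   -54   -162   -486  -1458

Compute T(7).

Consecutive ratio: -162/(-54) = 3, and -486/(-162) = 3, so r = 3.
Then A·3^2 = -54 gives A = -6, and T(m) = -6·3^m.
T(7) = -6·3^7 = -13122.

-13122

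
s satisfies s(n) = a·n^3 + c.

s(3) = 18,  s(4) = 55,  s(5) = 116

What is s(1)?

From s(3) = 18 and s(4) = 55: 27a + c = 18 and 64a + c = 55.
Subtracting: 37a = 37, so a = 1; then c = 18 − 1·27 = -9.
So s(n) = 1n³ − 9, and s(1) = -8.

-8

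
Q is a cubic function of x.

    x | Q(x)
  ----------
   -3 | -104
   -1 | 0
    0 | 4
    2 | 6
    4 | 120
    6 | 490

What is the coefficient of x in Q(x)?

-3

Write Q(x) = ax³ + bx² + cx + d; the 6 given values yield a linear system in the 4 coefficients.
Solving, Q(x) = 3x³ - 4x² - 3x + 4.
The coefficient of x is -3.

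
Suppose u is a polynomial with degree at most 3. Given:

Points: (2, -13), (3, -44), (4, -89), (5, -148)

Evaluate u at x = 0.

7

Write u(x) = ax³ + bx² + cx + d; the 4 given values yield a linear system in the 4 coefficients.
Solving, the leading coefficient vanishes, and u(x) = -7x² + 4x + 7.
Then u(0) = 7.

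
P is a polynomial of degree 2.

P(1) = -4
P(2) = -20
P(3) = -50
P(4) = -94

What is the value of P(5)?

First differences: -16, -30, -44. Second differences: -14, -14.
Level-2 differences are constant, so P has degree 2.
Fitting a degree-2 polynomial gives P(m) = -7m² + 5m - 2.
Then P(5) = -152.

-152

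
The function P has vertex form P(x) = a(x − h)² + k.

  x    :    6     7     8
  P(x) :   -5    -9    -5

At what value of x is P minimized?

7

First differences -4, 4; second difference 8 = 2a, so a = 4.
Expanding, the x-coefficient is −2ah = -8h; matching it to the data gives h = 7, and then k = -9.
So P(x) = 4(x − 7)² − 9.
Hence h = 7.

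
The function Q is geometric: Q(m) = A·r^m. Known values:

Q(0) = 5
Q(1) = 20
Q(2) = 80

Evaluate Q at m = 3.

320

Consecutive ratio: 20/5 = 4, and 80/20 = 4, so r = 4.
Then A·4^0 = 5 gives A = 5, and Q(m) = 5·4^m.
Q(3) = 5·4^3 = 320.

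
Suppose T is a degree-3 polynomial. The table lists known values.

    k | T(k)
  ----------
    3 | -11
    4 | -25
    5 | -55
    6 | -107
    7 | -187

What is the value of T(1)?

First differences: -14, -30, -52, -80. Second differences: -16, -22, -28. Third differences: -6, -6.
Level-3 differences are constant, so T has degree 3.
Fitting a degree-3 polynomial gives T(k) = -k³ + 4k² - 5k - 5.
Then T(1) = -7.

-7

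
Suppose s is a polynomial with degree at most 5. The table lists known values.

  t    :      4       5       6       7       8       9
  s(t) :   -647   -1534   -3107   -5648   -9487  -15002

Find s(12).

-46103

First differences: -887, -1573, -2541, -3839, -5515. Second differences: -686, -968, -1298, -1676. Third differences: -282, -330, -378. Fourth differences: -48, -48.
Level-4 differences are constant, so s has degree 4.
Fitting a degree-4 polynomial gives s(t) = -2t^4 - 3t³ + 4t² - 2t + 1.
Then s(12) = -46103.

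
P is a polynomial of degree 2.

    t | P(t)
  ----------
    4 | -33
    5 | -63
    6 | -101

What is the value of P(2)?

3

Write P(t) = at² + bt + c; the 3 given values yield a linear system in the 3 coefficients.
Solving, P(t) = -4t² + 6t + 7.
Then P(2) = 3.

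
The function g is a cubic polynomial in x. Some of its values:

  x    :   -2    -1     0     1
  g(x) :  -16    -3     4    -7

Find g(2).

Write g(x) = ax³ + bx² + cx + d; the 4 given values yield a linear system in the 4 coefficients.
Solving, g(x) = -2x³ - 9x² + 4.
Then g(2) = -48.

-48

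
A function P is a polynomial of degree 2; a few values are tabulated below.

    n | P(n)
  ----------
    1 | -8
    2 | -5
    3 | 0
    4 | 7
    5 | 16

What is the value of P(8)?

First differences: 3, 5, 7, 9. Second differences: 2, 2, 2.
Level-2 differences are constant, so P has degree 2.
Fitting a degree-2 polynomial gives P(n) = n² - 9.
Then P(8) = 55.

55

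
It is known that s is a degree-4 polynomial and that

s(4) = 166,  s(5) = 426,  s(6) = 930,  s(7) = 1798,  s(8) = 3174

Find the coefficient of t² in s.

Write s(t) = at^4 + bt³ + ct² + dt + e; the 5 given values yield a linear system in the 5 coefficients.
Solving, s(t) = t^4 - 2t³ + t² + 4t + 6.
The coefficient of t² is 1.

1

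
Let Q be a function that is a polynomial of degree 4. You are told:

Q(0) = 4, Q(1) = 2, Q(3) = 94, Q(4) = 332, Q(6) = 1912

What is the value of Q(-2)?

Write Q(x) = ax^4 + bx³ + cx² + dx + e; the 5 given values yield a linear system in the 5 coefficients.
Solving, Q(x) = 2x^4 - 4x³ + 6x² - 6x + 4.
Then Q(-2) = 104.

104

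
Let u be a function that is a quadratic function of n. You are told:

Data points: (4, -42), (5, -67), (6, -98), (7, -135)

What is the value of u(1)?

First differences: -25, -31, -37. Second differences: -6, -6.
Level-2 differences are constant, so u has degree 2.
Fitting a degree-2 polynomial gives u(n) = -3n² + 2n - 2.
Then u(1) = -3.

-3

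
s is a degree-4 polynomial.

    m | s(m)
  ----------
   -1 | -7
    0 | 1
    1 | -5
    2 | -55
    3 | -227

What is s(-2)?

Write s(m) = am^4 + bm³ + cm² + dm + e; the 5 given values yield a linear system in the 5 coefficients.
Solving, s(m) = -2m^4 - m³ - 5m² + 2m + 1.
Then s(-2) = -47.

-47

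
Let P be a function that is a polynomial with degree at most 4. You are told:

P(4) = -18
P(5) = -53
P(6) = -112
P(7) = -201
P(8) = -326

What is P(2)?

4

First differences: -35, -59, -89, -125. Second differences: -24, -30, -36. Third differences: -6, -6.
Level-3 differences are constant, so P has degree 3.
Fitting a degree-3 polynomial gives P(m) = -m³ + 3m² - m + 2.
Then P(2) = 4.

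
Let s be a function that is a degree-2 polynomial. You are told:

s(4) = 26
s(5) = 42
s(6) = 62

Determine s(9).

146

Write s(m) = am² + bm + c; the 3 given values yield a linear system in the 3 coefficients.
Solving, s(m) = 2m² - 2m + 2.
Then s(9) = 146.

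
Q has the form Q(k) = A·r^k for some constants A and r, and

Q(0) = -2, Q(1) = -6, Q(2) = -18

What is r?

Consecutive ratio: -6/(-2) = 3, and -18/(-6) = 3, so r = 3.
Then A·3^0 = -2 gives A = -2, and Q(k) = -2·3^k.

3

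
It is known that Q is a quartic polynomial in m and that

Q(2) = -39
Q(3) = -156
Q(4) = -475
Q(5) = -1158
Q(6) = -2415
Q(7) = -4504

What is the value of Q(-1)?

0

First differences: -117, -319, -683, -1257, -2089. Second differences: -202, -364, -574, -832. Third differences: -162, -210, -258. Fourth differences: -48, -48.
Level-4 differences are constant, so Q has degree 4.
Fitting a degree-4 polynomial gives Q(m) = -2m^4 + m³ - 6m - 3.
Then Q(-1) = 0.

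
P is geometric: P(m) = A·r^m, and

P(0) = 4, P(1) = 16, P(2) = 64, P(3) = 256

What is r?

4

Consecutive ratio: 16/4 = 4, and 64/16 = 4, so r = 4.
Then A·4^0 = 4 gives A = 4, and P(m) = 4·4^m.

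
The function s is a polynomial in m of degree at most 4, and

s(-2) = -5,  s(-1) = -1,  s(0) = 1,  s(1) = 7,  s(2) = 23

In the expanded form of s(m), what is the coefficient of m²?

First differences: 4, 2, 6, 16. Second differences: -2, 4, 10. Third differences: 6, 6.
Level-3 differences are constant, so s has degree 3.
Fitting a degree-3 polynomial gives s(m) = m³ + 2m² + 3m + 1.
The coefficient of m² is 2.

2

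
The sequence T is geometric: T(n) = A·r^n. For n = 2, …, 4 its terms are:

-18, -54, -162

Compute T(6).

-1458

Consecutive ratio: -54/(-18) = 3, and -162/(-54) = 3, so r = 3.
Then A·3^2 = -18 gives A = -2, and T(n) = -2·3^n.
T(6) = -2·3^6 = -1458.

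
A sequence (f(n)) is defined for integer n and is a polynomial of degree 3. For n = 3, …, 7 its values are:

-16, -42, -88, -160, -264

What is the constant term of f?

First differences: -26, -46, -72, -104. Second differences: -20, -26, -32. Third differences: -6, -6.
Level-3 differences are constant, so f has degree 3.
Fitting a degree-3 polynomial gives f(n) = -n³ + 2n² - 3n + 2.
The constant term is f(0) = 2.

2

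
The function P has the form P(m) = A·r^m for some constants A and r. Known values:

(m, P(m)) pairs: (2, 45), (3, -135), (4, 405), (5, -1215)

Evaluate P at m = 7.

-10935

Consecutive ratio: -135/45 = -3, and 405/(-135) = -3, so r = -3.
Then A·(-3)^2 = 45 gives A = 5, and P(m) = 5·(-3)^m.
P(7) = 5·(-3)^7 = -10935.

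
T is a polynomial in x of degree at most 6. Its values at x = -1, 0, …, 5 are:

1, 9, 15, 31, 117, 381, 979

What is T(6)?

First differences: 8, 6, 16, 86, 264, 598. Second differences: -2, 10, 70, 178, 334. Third differences: 12, 60, 108, 156. Fourth differences: 48, 48, 48.
Level-4 differences are constant, so T has degree 4.
Fitting a degree-4 polynomial gives T(x) = 2x^4 - 2x³ - 3x² + 9x + 9.
Then T(6) = 2115.

2115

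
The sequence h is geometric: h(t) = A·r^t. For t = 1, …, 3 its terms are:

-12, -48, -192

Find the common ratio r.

Consecutive ratio: -48/(-12) = 4, and -192/(-48) = 4, so r = 4.
Then A·4^1 = -12 gives A = -3, and h(t) = -3·4^t.

4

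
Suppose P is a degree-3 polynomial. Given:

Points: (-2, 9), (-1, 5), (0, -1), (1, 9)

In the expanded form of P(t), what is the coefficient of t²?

Write P(t) = at³ + bt² + ct + d; the 4 given values yield a linear system in the 4 coefficients.
Solving, P(t) = 3t³ + 8t² - t - 1.
The coefficient of t² is 8.

8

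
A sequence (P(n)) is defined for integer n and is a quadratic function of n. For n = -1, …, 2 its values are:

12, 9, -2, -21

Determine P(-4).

-27

First differences: -3, -11, -19. Second differences: -8, -8.
Level-2 differences are constant, so P has degree 2.
Fitting a degree-2 polynomial gives P(n) = -4n² - 7n + 9.
Then P(-4) = -27.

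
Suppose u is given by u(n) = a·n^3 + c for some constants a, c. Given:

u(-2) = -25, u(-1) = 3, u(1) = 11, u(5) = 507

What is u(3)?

From u(-2) = -25 and u(-1) = 3: -8a + c = -25 and -1a + c = 3.
Subtracting: 7a = 28, so a = 4; then c = -25 − 4·(-8) = 7.
So u(n) = 4n³ + 7, and u(3) = 115.

115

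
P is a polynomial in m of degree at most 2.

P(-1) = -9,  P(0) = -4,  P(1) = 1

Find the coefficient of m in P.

Write P(m) = am² + bm + c; the 3 given values yield a linear system in the 3 coefficients.
Solving, the leading coefficient vanishes, and P(m) = 5m - 4.
The coefficient of m is 5.

5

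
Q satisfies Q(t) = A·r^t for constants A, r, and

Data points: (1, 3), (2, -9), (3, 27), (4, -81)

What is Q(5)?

Consecutive ratio: -9/3 = -3, and 27/(-9) = -3, so r = -3.
Then A·(-3)^1 = 3 gives A = -1, and Q(t) = -1·(-3)^t.
Q(5) = -1·(-3)^5 = 243.

243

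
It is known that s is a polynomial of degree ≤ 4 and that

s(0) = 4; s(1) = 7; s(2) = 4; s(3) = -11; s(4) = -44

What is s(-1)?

First differences: 3, -3, -15, -33. Second differences: -6, -12, -18. Third differences: -6, -6.
Level-3 differences are constant, so s has degree 3.
Fitting a degree-3 polynomial gives s(m) = -m³ + 4m + 4.
Then s(-1) = 1.

1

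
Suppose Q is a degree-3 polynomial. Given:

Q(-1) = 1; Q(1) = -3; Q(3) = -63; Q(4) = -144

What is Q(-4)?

Write Q(t) = at³ + bt² + ct + d; the 4 given values yield a linear system in the 4 coefficients.
Solving, Q(t) = -2t³ - t².
Then Q(-4) = 112.

112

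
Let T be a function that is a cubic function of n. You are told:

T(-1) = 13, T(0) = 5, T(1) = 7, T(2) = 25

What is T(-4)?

37

Write T(n) = an³ + bn² + cn + d; the 4 given values yield a linear system in the 4 coefficients.
Solving, T(n) = n³ + 5n² - 4n + 5.
Then T(-4) = 37.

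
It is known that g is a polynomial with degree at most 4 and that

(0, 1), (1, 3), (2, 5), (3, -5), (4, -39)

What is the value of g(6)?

First differences: 2, 2, -10, -34. Second differences: 0, -12, -24. Third differences: -12, -12.
Level-3 differences are constant, so g has degree 3.
Fitting a degree-3 polynomial gives g(x) = -2x³ + 6x² - 2x + 1.
Then g(6) = -227.

-227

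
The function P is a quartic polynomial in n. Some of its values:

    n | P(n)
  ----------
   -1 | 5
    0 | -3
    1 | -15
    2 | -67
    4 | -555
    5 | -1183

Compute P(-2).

21

Write P(n) = an^4 + bn³ + cn² + dn + e; the 6 given values yield a linear system in the 5 coefficients.
Solving, P(n) = -n^4 - 4n³ - n² - 6n - 3.
Then P(-2) = 21.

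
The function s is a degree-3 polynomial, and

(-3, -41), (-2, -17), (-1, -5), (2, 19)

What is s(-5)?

Write s(n) = an³ + bn² + cn + d; the 4 given values yield a linear system in the 4 coefficients.
Solving, s(n) = n³ + 5n + 1.
Then s(-5) = -149.

-149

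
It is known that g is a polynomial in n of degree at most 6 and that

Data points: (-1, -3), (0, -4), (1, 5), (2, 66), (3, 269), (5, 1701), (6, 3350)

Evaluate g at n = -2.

Write g(n) = an^6 + bn^5 + cn^4 + dn³ + en² + pn + q; the 7 given values yield a linear system in the 7 coefficients.
Solving, the top 2 coefficients vanish, and g(n) = 2n^4 + 3n³ + 3n² + n - 4.
Then g(-2) = 14.

14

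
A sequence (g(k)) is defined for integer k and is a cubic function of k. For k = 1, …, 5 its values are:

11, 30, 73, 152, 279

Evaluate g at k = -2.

First differences: 19, 43, 79, 127. Second differences: 24, 36, 48. Third differences: 12, 12.
Level-3 differences are constant, so g has degree 3.
Fitting a degree-3 polynomial gives g(k) = 2k³ + 5k + 4.
Then g(-2) = -22.

-22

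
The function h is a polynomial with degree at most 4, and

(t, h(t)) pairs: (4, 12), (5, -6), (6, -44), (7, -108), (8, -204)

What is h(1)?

6

Write h(t) = at^4 + bt³ + ct² + dt + e; the 5 given values yield a linear system in the 5 coefficients.
Solving, the leading coefficient vanishes, and h(t) = -t³ + 5t² - 2t + 4.
Then h(1) = 6.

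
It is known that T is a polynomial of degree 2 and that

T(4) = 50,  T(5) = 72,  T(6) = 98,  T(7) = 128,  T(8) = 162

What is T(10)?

First differences: 22, 26, 30, 34. Second differences: 4, 4, 4.
Level-2 differences are constant, so T has degree 2.
Fitting a degree-2 polynomial gives T(t) = 2t² + 4t + 2.
Then T(10) = 242.

242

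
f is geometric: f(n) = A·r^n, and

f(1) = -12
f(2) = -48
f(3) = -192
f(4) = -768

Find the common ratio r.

4

Consecutive ratio: -48/(-12) = 4, and -192/(-48) = 4, so r = 4.
Then A·4^1 = -12 gives A = -3, and f(n) = -3·4^n.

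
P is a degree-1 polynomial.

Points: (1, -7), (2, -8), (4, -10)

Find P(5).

-11

Write P(x) = ax + b; the 3 given values yield a linear system in the 2 coefficients.
Solving, P(x) = -x - 6.
Then P(5) = -11.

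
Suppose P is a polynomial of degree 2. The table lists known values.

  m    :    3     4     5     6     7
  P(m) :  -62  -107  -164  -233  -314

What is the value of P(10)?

-629

Write P(m) = am² + bm + c; the 5 given values yield a linear system in the 3 coefficients.
Solving, P(m) = -6m² - 3m + 1.
Then P(10) = -629.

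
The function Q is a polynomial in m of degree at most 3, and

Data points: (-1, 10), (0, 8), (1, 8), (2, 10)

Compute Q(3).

First differences: -2, 0, 2. Second differences: 2, 2.
Level-2 differences are constant, so Q has degree 2.
Extending the table by one column gives the next first difference 4, so Q(3) = 10 + 4 = 14.

14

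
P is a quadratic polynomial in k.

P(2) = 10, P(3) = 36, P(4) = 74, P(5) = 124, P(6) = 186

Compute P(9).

Write P(k) = ak² + bk + c; the 5 given values yield a linear system in the 3 coefficients.
Solving, P(k) = 6k² - 4k - 6.
Then P(9) = 444.

444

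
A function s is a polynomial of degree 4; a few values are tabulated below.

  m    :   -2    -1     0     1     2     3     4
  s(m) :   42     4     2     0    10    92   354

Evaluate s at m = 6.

First differences: -38, -2, -2, 10, 82, 262. Second differences: 36, 0, 12, 72, 180. Third differences: -36, 12, 60, 108. Fourth differences: 48, 48, 48.
Level-4 differences are constant, so s has degree 4.
Fitting a degree-4 polynomial gives s(m) = 2m^4 - 2m³ - 2m² + 2.
Then s(6) = 2090.

2090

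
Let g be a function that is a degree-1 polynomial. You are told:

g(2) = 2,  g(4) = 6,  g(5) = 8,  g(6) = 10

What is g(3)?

Write g(m) = am + b; the 4 given values yield a linear system in the 2 coefficients.
Solving, g(m) = 2m - 2.
Then g(3) = 4.

4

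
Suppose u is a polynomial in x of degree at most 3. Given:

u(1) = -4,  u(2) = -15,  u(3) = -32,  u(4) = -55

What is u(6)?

-119

Write u(x) = ax³ + bx² + cx + d; the 4 given values yield a linear system in the 4 coefficients.
Solving, the leading coefficient vanishes, and u(x) = -3x² - 2x + 1.
Then u(6) = -119.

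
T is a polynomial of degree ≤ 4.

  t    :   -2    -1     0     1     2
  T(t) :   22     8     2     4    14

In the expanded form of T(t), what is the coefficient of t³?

Write T(t) = at^4 + bt³ + ct² + dt + e; the 5 given values yield a linear system in the 5 coefficients.
Solving, the top 2 coefficients vanish, and T(t) = 4t² - 2t + 2.
The coefficient of t³ is 0.

0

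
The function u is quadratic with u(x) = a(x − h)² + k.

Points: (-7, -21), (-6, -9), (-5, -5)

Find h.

-5

First differences 12, 4; second difference -8 = 2a, so a = -4.
Expanding, the x-coefficient is −2ah = 8h; matching it to the data gives h = -5, and then k = -5.
So u(x) = -4(x + 5)² − 5.
Hence h = -5.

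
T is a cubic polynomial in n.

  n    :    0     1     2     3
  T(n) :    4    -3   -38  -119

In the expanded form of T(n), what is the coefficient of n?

1

Write T(n) = an³ + bn² + cn + d; the 4 given values yield a linear system in the 4 coefficients.
Solving, T(n) = -3n³ - 5n² + n + 4.
The coefficient of n is 1.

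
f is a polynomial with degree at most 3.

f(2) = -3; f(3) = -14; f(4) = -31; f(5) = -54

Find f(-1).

-6

First differences: -11, -17, -23. Second differences: -6, -6.
Level-2 differences are constant, so f has degree 2.
Fitting a degree-2 polynomial gives f(k) = -3k² + 4k + 1.
Then f(-1) = -6.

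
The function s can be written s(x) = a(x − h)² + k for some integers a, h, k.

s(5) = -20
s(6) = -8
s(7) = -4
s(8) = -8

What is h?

First differences 12, 4, -4; second difference -8 = 2a, so a = -4.
Expanding, the x-coefficient is −2ah = 8h; matching it to the data gives h = 7, and then k = -4.
So s(x) = -4(x − 7)² − 4.
Hence h = 7.

7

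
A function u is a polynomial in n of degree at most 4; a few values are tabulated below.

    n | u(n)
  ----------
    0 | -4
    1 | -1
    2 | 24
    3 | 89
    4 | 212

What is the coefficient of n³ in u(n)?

3

Write u(n) = an^4 + bn³ + cn² + dn + e; the 5 given values yield a linear system in the 5 coefficients.
Solving, the leading coefficient vanishes, and u(n) = 3n³ + 2n² - 2n - 4.
The coefficient of n³ is 3.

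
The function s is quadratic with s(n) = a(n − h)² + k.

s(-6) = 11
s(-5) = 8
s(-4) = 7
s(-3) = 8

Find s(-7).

First differences -3, -1, 1; second difference 2 = 2a, so a = 1.
Expanding, the n-coefficient is −2ah = -2h; matching it to the data gives h = -4, and then k = 7.
So s(n) = 1(n + 4)² + 7.
s(-7) = 1·(-3)² + 7 = 16.

16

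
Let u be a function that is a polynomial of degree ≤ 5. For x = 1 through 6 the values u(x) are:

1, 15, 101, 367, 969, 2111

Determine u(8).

First differences: 14, 86, 266, 602, 1142. Second differences: 72, 180, 336, 540. Third differences: 108, 156, 204. Fourth differences: 48, 48.
Level-4 differences are constant, so u has degree 4.
Fitting a degree-4 polynomial gives u(x) = 2x^4 - 2x³ - 2x² + 4x - 1.
Then u(8) = 7071.

7071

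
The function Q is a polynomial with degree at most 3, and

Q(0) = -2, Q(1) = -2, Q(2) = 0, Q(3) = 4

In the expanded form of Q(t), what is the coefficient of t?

First differences: 0, 2, 4. Second differences: 2, 2.
Level-2 differences are constant, so Q has degree 2.
Fitting a degree-2 polynomial gives Q(t) = t² - t - 2.
The coefficient of t is -1.

-1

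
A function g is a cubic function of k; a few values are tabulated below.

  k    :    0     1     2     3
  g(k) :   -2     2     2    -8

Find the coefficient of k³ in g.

Write g(k) = ak³ + bk² + ck + d; the 4 given values yield a linear system in the 4 coefficients.
Solving, g(k) = -k³ + k² + 4k - 2.
The coefficient of k³ is -1.

-1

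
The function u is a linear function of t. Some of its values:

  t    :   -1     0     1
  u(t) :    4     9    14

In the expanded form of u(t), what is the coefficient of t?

First differences: 5, 5.
Level-1 differences are constant, so u has degree 1.
Fitting a degree-1 polynomial gives u(t) = 5t + 9.
The coefficient of t is 5.

5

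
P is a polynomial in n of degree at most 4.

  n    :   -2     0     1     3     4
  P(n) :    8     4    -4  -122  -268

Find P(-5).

254

Write P(n) = an^4 + bn³ + cn² + dn + e; the 5 given values yield a linear system in the 5 coefficients.
Solving, the leading coefficient vanishes, and P(n) = -3n³ - 5n² + 4.
Then P(-5) = 254.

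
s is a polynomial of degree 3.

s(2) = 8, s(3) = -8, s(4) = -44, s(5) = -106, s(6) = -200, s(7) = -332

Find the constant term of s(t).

Write s(t) = at³ + bt² + ct + d; the 6 given values yield a linear system in the 4 coefficients.
Solving, s(t) = -t³ - t² + 8t + 4.
The constant term is s(0) = 4.

4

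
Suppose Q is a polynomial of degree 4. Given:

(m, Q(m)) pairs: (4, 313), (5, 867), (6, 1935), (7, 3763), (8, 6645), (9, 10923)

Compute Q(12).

36273

First differences: 554, 1068, 1828, 2882, 4278. Second differences: 514, 760, 1054, 1396. Third differences: 246, 294, 342. Fourth differences: 48, 48.
Level-4 differences are constant, so Q has degree 4.
Fitting a degree-4 polynomial gives Q(m) = 2m^4 - 3m³ - m - 3.
Then Q(12) = 36273.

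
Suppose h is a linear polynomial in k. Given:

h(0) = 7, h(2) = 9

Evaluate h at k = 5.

12

Write h(k) = ak + b; the 2 given values yield a linear system in the 2 coefficients.
Solving, h(k) = k + 7.
Then h(5) = 12.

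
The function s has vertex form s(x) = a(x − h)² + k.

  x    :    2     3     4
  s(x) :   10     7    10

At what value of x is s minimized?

3

First differences -3, 3; second difference 6 = 2a, so a = 3.
Expanding, the x-coefficient is −2ah = -6h; matching it to the data gives h = 3, and then k = 7.
So s(x) = 3(x − 3)² + 7.
Hence h = 3.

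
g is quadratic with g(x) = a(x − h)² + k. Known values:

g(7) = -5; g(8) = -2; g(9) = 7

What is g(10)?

First differences 3, 9; second difference 6 = 2a, so a = 3.
Expanding, the x-coefficient is −2ah = -6h; matching it to the data gives h = 7, and then k = -5.
So g(x) = 3(x − 7)² − 5.
g(10) = 3·3² − 5 = 22.

22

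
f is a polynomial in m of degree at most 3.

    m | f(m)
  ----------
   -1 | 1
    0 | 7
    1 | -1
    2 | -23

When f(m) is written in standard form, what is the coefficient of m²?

Write f(m) = am³ + bm² + cm + d; the 4 given values yield a linear system in the 4 coefficients.
Solving, the leading coefficient vanishes, and f(m) = -7m² - m + 7.
The coefficient of m² is -7.

-7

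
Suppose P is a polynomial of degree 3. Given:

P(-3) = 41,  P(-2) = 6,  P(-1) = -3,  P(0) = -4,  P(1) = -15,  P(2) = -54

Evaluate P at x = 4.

Write P(x) = ax³ + bx² + cx + d; the 6 given values yield a linear system in the 4 coefficients.
Solving, P(x) = -3x³ - 5x² - 3x - 4.
Then P(4) = -288.

-288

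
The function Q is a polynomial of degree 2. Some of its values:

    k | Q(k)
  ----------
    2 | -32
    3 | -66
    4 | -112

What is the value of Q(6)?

Write Q(k) = ak² + bk + c; the 3 given values yield a linear system in the 3 coefficients.
Solving, Q(k) = -6k² - 4k.
Then Q(6) = -240.

-240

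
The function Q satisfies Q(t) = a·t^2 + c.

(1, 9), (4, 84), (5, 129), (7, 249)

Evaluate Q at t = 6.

184

From Q(1) = 9 and Q(4) = 84: 1a + c = 9 and 16a + c = 84.
Subtracting: 15a = 75, so a = 5; then c = 9 − 5·1 = 4.
So Q(t) = 5t² + 4, and Q(6) = 184.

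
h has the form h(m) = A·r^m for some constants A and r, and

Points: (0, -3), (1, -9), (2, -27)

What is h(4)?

-243

Consecutive ratio: -9/(-3) = 3, and -27/(-9) = 3, so r = 3.
Then A·3^0 = -3 gives A = -3, and h(m) = -3·3^m.
h(4) = -3·3^4 = -243.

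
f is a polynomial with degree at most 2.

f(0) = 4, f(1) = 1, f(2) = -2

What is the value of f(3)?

First differences: -3, -3.
Level-1 differences are constant, so f has degree 1.
Fitting a degree-1 polynomial gives f(n) = -3n + 4.
Then f(3) = -5.

-5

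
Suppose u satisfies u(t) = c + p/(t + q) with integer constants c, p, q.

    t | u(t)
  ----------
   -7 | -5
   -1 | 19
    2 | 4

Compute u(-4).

(u(t) − c)(t + q) = p for each data point; the three points give a linear system in c and q, then p follows.
Solving: c = -1, q = 2, p = 20, so u(t) = -1 + 20/(t + 2).
Then u(-4) = -1 + 20/(-2) = -11.

-11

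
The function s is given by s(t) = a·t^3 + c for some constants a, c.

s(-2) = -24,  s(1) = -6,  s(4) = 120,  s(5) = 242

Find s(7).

From s(-2) = -24 and s(1) = -6: -8a + c = -24 and 1a + c = -6.
Subtracting: 9a = 18, so a = 2; then c = -24 − 2·(-8) = -8.
So s(t) = 2t³ − 8, and s(7) = 678.

678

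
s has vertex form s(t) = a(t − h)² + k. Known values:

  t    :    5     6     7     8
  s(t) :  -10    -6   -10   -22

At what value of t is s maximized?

6

First differences 4, -4, -12; second difference -8 = 2a, so a = -4.
Expanding, the t-coefficient is −2ah = 8h; matching it to the data gives h = 6, and then k = -6.
So s(t) = -4(t − 6)² − 6.
Hence h = 6.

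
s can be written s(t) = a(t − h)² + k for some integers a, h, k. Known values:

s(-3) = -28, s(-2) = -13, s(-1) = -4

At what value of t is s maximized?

0

First differences 15, 9; second difference -6 = 2a, so a = -3.
Expanding, the t-coefficient is −2ah = 6h; matching it to the data gives h = 0, and then k = -1.
So s(t) = -3(t + 0)² − 1.
Hence h = 0.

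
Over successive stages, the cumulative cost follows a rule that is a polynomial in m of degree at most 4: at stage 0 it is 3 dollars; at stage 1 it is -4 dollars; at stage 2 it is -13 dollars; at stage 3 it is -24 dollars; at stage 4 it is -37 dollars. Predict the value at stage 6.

Write the value at m as P(m).
First differences: -7, -9, -11, -13. Second differences: -2, -2, -2.
Level-2 differences are constant, so P has degree 2.
Fitting a degree-2 polynomial gives P(m) = -m² - 6m + 3.
Then P(6) = -69.

-69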